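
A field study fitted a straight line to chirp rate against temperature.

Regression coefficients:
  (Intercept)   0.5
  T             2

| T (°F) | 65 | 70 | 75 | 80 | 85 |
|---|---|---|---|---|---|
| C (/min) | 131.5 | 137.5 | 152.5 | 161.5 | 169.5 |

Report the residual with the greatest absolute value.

T=65: Ĉ = 0.5 + 2·65 = 130.5; r = 131.5 − 130.5 = 1
T=70: Ĉ = 0.5 + 2·70 = 140.5; r = 137.5 − 140.5 = -3
T=75: Ĉ = 0.5 + 2·75 = 150.5; r = 152.5 − 150.5 = 2
T=80: Ĉ = 0.5 + 2·80 = 160.5; r = 161.5 − 160.5 = 1
T=85: Ĉ = 0.5 + 2·85 = 170.5; r = 169.5 − 170.5 = -1
Largest |r| is 3 at T = 70, residual -3.

r = -3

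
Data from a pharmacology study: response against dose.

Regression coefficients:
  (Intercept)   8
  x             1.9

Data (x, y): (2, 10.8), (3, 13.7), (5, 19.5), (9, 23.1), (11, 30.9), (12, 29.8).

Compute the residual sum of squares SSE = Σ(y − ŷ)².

x=2: ŷ = 8 + 1.9·2 = 11.8; e = 10.8 − 11.8 = -1
x=3: ŷ = 8 + 1.9·3 = 13.7; e = 13.7 − 13.7 = 0
x=5: ŷ = 8 + 1.9·5 = 17.5; e = 19.5 − 17.5 = 2
x=9: ŷ = 8 + 1.9·9 = 25.1; e = 23.1 − 25.1 = -2
x=11: ŷ = 8 + 1.9·11 = 28.9; e = 30.9 − 28.9 = 2
x=12: ŷ = 8 + 1.9·12 = 30.8; e = 29.8 − 30.8 = -1
SSE = 1 + 0 + 4 + 4 + 4 + 1 = 14

SSE = 14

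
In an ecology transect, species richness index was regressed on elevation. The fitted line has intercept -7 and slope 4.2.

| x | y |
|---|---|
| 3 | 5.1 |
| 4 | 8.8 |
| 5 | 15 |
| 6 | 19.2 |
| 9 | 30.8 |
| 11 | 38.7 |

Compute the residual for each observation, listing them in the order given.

-0.5, -1, 1, 1, 0, -0.5

x=3: ŷ = -7 + 4.2·3 = 5.6; e = 5.1 − 5.6 = -0.5
x=4: ŷ = -7 + 4.2·4 = 9.8; e = 8.8 − 9.8 = -1
x=5: ŷ = -7 + 4.2·5 = 14; e = 15 − 14 = 1
x=6: ŷ = -7 + 4.2·6 = 18.2; e = 19.2 − 18.2 = 1
x=9: ŷ = -7 + 4.2·9 = 30.8; e = 30.8 − 30.8 = 0
x=11: ŷ = -7 + 4.2·11 = 39.2; e = 38.7 − 39.2 = -0.5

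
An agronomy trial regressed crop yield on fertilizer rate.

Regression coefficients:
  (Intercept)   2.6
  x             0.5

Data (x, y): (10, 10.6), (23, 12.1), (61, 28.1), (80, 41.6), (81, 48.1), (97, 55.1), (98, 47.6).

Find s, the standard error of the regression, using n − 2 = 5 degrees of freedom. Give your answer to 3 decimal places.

s = 4.382

x=10: ŷ = 2.6 + 0.5·10 = 7.6; e = 10.6 − 7.6 = 3
x=23: ŷ = 2.6 + 0.5·23 = 14.1; e = 12.1 − 14.1 = -2
x=61: ŷ = 2.6 + 0.5·61 = 33.1; e = 28.1 − 33.1 = -5
x=80: ŷ = 2.6 + 0.5·80 = 42.6; e = 41.6 − 42.6 = -1
x=81: ŷ = 2.6 + 0.5·81 = 43.1; e = 48.1 − 43.1 = 5
x=97: ŷ = 2.6 + 0.5·97 = 51.1; e = 55.1 − 51.1 = 4
x=98: ŷ = 2.6 + 0.5·98 = 51.6; e = 47.6 − 51.6 = -4
SSE = 9 + 4 + 25 + 1 + 25 + 16 + 16 = 96
s = √(96/5) = √19.2 ≈ 4.382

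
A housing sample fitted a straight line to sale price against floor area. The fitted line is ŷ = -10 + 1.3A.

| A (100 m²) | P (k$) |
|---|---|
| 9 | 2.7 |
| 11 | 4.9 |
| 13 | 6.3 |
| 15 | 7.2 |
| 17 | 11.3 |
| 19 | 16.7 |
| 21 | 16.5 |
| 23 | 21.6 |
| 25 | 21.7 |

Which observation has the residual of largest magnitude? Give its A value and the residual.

A = 15, r = -2.3

A=9: ŷ = -10 + 1.3·9 = 1.7; r = 2.7 − 1.7 = 1
A=11: ŷ = -10 + 1.3·11 = 4.3; r = 4.9 − 4.3 = 0.6
A=13: ŷ = -10 + 1.3·13 = 6.9; r = 6.3 − 6.9 = -0.6
A=15: ŷ = -10 + 1.3·15 = 9.5; r = 7.2 − 9.5 = -2.3
A=17: ŷ = -10 + 1.3·17 = 12.1; r = 11.3 − 12.1 = -0.8
A=19: ŷ = -10 + 1.3·19 = 14.7; r = 16.7 − 14.7 = 2
A=21: ŷ = -10 + 1.3·21 = 17.3; r = 16.5 − 17.3 = -0.8
A=23: ŷ = -10 + 1.3·23 = 19.9; r = 21.6 − 19.9 = 1.7
A=25: ŷ = -10 + 1.3·25 = 22.5; r = 21.7 − 22.5 = -0.8
Largest |r| is 2.3 at A = 15, residual -2.3.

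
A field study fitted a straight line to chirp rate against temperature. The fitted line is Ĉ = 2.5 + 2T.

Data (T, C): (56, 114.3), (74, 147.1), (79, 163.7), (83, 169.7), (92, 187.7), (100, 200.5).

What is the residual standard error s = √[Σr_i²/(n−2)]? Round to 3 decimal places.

T=56: Ĉ = 2.5 + 2·56 = 114.5; r = 114.3 − 114.5 = -0.2
T=74: Ĉ = 2.5 + 2·74 = 150.5; r = 147.1 − 150.5 = -3.4
T=79: Ĉ = 2.5 + 2·79 = 160.5; r = 163.7 − 160.5 = 3.2
T=83: Ĉ = 2.5 + 2·83 = 168.5; r = 169.7 − 168.5 = 1.2
T=92: Ĉ = 2.5 + 2·92 = 186.5; r = 187.7 − 186.5 = 1.2
T=100: Ĉ = 2.5 + 2·100 = 202.5; r = 200.5 − 202.5 = -2
SSE = 0.04 + 11.56 + 10.24 + 1.44 + 1.44 + 4 = 28.72
s = √(28.72/4) = √7.18 ≈ 2.680

s = 2.680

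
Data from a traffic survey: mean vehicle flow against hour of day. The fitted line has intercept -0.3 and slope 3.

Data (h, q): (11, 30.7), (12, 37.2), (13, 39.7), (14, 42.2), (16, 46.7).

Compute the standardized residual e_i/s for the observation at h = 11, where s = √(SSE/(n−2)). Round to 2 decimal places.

-1.19

h=11: q̂ = -0.3 + 3·11 = 32.7; e = 30.7 − 32.7 = -2
h=12: q̂ = -0.3 + 3·12 = 35.7; e = 37.2 − 35.7 = 1.5
h=13: q̂ = -0.3 + 3·13 = 38.7; e = 39.7 − 38.7 = 1
h=14: q̂ = -0.3 + 3·14 = 41.7; e = 42.2 − 41.7 = 0.5
h=16: q̂ = -0.3 + 3·16 = 47.7; e = 46.7 − 47.7 = -1
SSE = 4 + 2.25 + 1 + 0.25 + 1 = 8.5
s = √(8.5/3) = 1.68325
e/s = -2 / 1.68325 = -1.19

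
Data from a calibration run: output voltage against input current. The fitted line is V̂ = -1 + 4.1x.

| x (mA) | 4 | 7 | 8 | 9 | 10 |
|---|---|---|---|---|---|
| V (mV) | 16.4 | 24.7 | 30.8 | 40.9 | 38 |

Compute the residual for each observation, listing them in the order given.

x=4: V̂ = -1 + 4.1·4 = 15.4; e = 16.4 − 15.4 = 1
x=7: V̂ = -1 + 4.1·7 = 27.7; e = 24.7 − 27.7 = -3
x=8: V̂ = -1 + 4.1·8 = 31.8; e = 30.8 − 31.8 = -1
x=9: V̂ = -1 + 4.1·9 = 35.9; e = 40.9 − 35.9 = 5
x=10: V̂ = -1 + 4.1·10 = 40; e = 38 − 40 = -2

1, -3, -1, 5, -2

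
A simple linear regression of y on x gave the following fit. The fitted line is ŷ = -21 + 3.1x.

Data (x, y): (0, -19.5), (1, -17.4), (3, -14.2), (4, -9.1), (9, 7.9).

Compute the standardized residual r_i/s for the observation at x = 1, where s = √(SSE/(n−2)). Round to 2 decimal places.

0.27

x=0: ŷ = -21 + 3.1·0 = -21; r = -19.5 − (-21) = 1.5
x=1: ŷ = -21 + 3.1·1 = -17.9; r = -17.4 − (-17.9) = 0.5
x=3: ŷ = -21 + 3.1·3 = -11.7; r = -14.2 − (-11.7) = -2.5
x=4: ŷ = -21 + 3.1·4 = -8.6; r = -9.1 − (-8.6) = -0.5
x=9: ŷ = -21 + 3.1·9 = 6.9; r = 7.9 − 6.9 = 1
SSE = 2.25 + 0.25 + 6.25 + 0.25 + 1 = 10
s = √(10/3) = 1.82574
r/s = 0.5 / 1.82574 = 0.27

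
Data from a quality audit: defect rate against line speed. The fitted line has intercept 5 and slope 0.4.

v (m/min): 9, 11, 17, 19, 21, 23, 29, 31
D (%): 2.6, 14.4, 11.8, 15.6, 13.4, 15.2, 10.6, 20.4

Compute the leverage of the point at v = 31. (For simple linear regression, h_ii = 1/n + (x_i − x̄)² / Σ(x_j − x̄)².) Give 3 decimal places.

v̄ = (9 + 11 + 17 + 19 + 21 + 23 + 29 + 31)/8 = 20
Σ(v − v̄)² = 121 + 81 + 9 + 1 + 1 + 9 + 81 + 121 = 424
h = 1/8 + (11)²/424 = 0.125 + 0.285377 = 0.410

h = 0.410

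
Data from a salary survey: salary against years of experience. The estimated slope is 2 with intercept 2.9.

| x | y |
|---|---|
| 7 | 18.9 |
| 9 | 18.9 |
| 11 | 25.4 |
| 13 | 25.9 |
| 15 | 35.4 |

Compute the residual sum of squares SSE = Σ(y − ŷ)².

x=7: ŷ = 2.9 + 2·7 = 16.9; e = 18.9 − 16.9 = 2
x=9: ŷ = 2.9 + 2·9 = 20.9; e = 18.9 − 20.9 = -2
x=11: ŷ = 2.9 + 2·11 = 24.9; e = 25.4 − 24.9 = 0.5
x=13: ŷ = 2.9 + 2·13 = 28.9; e = 25.9 − 28.9 = -3
x=15: ŷ = 2.9 + 2·15 = 32.9; e = 35.4 − 32.9 = 2.5
SSE = 4 + 4 + 0.25 + 9 + 6.25 = 23.5

SSE = 23.5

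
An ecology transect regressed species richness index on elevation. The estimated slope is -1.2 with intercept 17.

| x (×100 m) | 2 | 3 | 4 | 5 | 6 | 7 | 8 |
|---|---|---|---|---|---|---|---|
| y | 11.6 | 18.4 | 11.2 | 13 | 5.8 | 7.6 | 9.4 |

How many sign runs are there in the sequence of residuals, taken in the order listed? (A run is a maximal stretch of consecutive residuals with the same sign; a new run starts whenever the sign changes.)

x=2: ŷ = 17 − 1.2·2 = 14.6; r = 11.6 − 14.6 = -3
x=3: ŷ = 17 − 1.2·3 = 13.4; r = 18.4 − 13.4 = 5
x=4: ŷ = 17 − 1.2·4 = 12.2; r = 11.2 − 12.2 = -1
x=5: ŷ = 17 − 1.2·5 = 11; r = 13 − 11 = 2
x=6: ŷ = 17 − 1.2·6 = 9.8; r = 5.8 − 9.8 = -4
x=7: ŷ = 17 − 1.2·7 = 8.6; r = 7.6 − 8.6 = -1
x=8: ŷ = 17 − 1.2·8 = 7.4; r = 9.4 − 7.4 = 2
Signs: − + − + − − +
Runs: −×1, +×1, −×1, +×1, −×2, +×1 → 6

6 runs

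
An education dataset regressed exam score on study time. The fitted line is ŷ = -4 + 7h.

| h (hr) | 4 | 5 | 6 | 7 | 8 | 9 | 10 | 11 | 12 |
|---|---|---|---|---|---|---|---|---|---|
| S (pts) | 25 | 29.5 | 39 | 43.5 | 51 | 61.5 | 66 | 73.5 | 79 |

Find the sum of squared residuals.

h=4: ŷ = -4 + 7·4 = 24; r = 25 − 24 = 1
h=5: ŷ = -4 + 7·5 = 31; r = 29.5 − 31 = -1.5
h=6: ŷ = -4 + 7·6 = 38; r = 39 − 38 = 1
h=7: ŷ = -4 + 7·7 = 45; r = 43.5 − 45 = -1.5
h=8: ŷ = -4 + 7·8 = 52; r = 51 − 52 = -1
h=9: ŷ = -4 + 7·9 = 59; r = 61.5 − 59 = 2.5
h=10: ŷ = -4 + 7·10 = 66; r = 66 − 66 = 0
h=11: ŷ = -4 + 7·11 = 73; r = 73.5 − 73 = 0.5
h=12: ŷ = -4 + 7·12 = 80; r = 79 − 80 = -1
SSE = 1 + 2.25 + 1 + 2.25 + 1 + 6.25 + 0 + 0.25 + 1 = 15

SSE = 15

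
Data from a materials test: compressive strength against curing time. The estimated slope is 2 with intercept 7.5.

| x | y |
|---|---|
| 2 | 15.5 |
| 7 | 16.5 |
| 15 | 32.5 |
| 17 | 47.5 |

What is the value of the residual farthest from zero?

r = 6

x=2: ŷ = 7.5 + 2·2 = 11.5; r = 15.5 − 11.5 = 4
x=7: ŷ = 7.5 + 2·7 = 21.5; r = 16.5 − 21.5 = -5
x=15: ŷ = 7.5 + 2·15 = 37.5; r = 32.5 − 37.5 = -5
x=17: ŷ = 7.5 + 2·17 = 41.5; r = 47.5 − 41.5 = 6
Largest |r| is 6 at x = 17, residual 6.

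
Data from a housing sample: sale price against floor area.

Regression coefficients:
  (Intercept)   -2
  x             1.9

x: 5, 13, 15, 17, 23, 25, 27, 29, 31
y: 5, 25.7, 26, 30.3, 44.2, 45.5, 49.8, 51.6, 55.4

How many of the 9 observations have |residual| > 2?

x=5: ŷ = -2 + 1.9·5 = 7.5; r = 5 − 7.5 = -2.5
x=13: ŷ = -2 + 1.9·13 = 22.7; r = 25.7 − 22.7 = 3
x=15: ŷ = -2 + 1.9·15 = 26.5; r = 26 − 26.5 = -0.5
x=17: ŷ = -2 + 1.9·17 = 30.3; r = 30.3 − 30.3 = 0
x=23: ŷ = -2 + 1.9·23 = 41.7; r = 44.2 − 41.7 = 2.5
x=25: ŷ = -2 + 1.9·25 = 45.5; r = 45.5 − 45.5 = 0
x=27: ŷ = -2 + 1.9·27 = 49.3; r = 49.8 − 49.3 = 0.5
x=29: ŷ = -2 + 1.9·29 = 53.1; r = 51.6 − 53.1 = -1.5
x=31: ŷ = -2 + 1.9·31 = 56.9; r = 55.4 − 56.9 = -1.5
|r| > 2: x=5 (|r|=2.5), x=13 (|r|=3), x=23 (|r|=2.5) → 3

3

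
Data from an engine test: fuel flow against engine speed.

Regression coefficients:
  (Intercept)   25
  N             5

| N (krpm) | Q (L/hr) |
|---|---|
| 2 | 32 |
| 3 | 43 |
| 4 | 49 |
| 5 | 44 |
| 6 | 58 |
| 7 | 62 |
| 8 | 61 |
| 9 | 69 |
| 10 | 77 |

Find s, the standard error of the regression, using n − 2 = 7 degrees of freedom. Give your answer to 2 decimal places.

N=2: Q̂ = 25 + 5·2 = 35; r = 32 − 35 = -3
N=3: Q̂ = 25 + 5·3 = 40; r = 43 − 40 = 3
N=4: Q̂ = 25 + 5·4 = 45; r = 49 − 45 = 4
N=5: Q̂ = 25 + 5·5 = 50; r = 44 − 50 = -6
N=6: Q̂ = 25 + 5·6 = 55; r = 58 − 55 = 3
N=7: Q̂ = 25 + 5·7 = 60; r = 62 − 60 = 2
N=8: Q̂ = 25 + 5·8 = 65; r = 61 − 65 = -4
N=9: Q̂ = 25 + 5·9 = 70; r = 69 − 70 = -1
N=10: Q̂ = 25 + 5·10 = 75; r = 77 − 75 = 2
SSE = 9 + 9 + 16 + 36 + 9 + 4 + 16 + 1 + 4 = 104
s = √(104/7) = √14.8571 ≈ 3.85

s = 3.85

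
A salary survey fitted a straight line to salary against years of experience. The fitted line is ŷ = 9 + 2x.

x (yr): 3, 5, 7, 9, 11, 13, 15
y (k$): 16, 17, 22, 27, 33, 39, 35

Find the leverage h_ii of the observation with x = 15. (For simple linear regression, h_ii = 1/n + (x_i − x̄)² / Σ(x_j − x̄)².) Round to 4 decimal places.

h = 0.4643

x̄ = (3 + 5 + 7 + 9 + 11 + 13 + 15)/7 = 9
Σ(x − x̄)² = 36 + 16 + 4 + 0 + 4 + 16 + 36 = 112
h = 1/7 + (6)²/112 = 0.142857 + 0.321429 = 0.4643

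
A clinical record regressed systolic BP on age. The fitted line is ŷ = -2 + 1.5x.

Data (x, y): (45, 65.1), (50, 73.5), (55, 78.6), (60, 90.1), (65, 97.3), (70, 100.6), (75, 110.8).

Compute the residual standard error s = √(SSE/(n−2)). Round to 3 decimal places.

x=45: ŷ = -2 + 1.5·45 = 65.5; e = 65.1 − 65.5 = -0.4
x=50: ŷ = -2 + 1.5·50 = 73; e = 73.5 − 73 = 0.5
x=55: ŷ = -2 + 1.5·55 = 80.5; e = 78.6 − 80.5 = -1.9
x=60: ŷ = -2 + 1.5·60 = 88; e = 90.1 − 88 = 2.1
x=65: ŷ = -2 + 1.5·65 = 95.5; e = 97.3 − 95.5 = 1.8
x=70: ŷ = -2 + 1.5·70 = 103; e = 100.6 − 103 = -2.4
x=75: ŷ = -2 + 1.5·75 = 110.5; e = 110.8 − 110.5 = 0.3
SSE = 0.16 + 0.25 + 3.61 + 4.41 + 3.24 + 5.76 + 0.09 = 17.52
s = √(17.52/5) = √3.504 ≈ 1.872

s = 1.872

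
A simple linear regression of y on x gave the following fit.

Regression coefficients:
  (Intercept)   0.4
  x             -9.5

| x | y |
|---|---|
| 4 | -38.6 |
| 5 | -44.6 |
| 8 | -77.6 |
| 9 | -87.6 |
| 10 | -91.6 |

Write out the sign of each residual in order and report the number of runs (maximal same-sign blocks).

4 runs

x=4: ŷ = 0.4 − 9.5·4 = -37.6; r = -38.6 − (-37.6) = -1
x=5: ŷ = 0.4 − 9.5·5 = -47.1; r = -44.6 − (-47.1) = 2.5
x=8: ŷ = 0.4 − 9.5·8 = -75.6; r = -77.6 − (-75.6) = -2
x=9: ŷ = 0.4 − 9.5·9 = -85.1; r = -87.6 − (-85.1) = -2.5
x=10: ŷ = 0.4 − 9.5·10 = -94.6; r = -91.6 − (-94.6) = 3
Signs: − + − − +
Runs: −×1, +×1, −×2, +×1 → 4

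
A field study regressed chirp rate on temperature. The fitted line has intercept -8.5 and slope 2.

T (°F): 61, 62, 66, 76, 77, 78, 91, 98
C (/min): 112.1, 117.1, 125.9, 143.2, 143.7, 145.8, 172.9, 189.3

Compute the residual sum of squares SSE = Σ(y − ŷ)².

SSE = 20.1

T=61: Ĉ = -8.5 + 2·61 = 113.5; e = 112.1 − 113.5 = -1.4
T=62: Ĉ = -8.5 + 2·62 = 115.5; e = 117.1 − 115.5 = 1.6
T=66: Ĉ = -8.5 + 2·66 = 123.5; e = 125.9 − 123.5 = 2.4
T=76: Ĉ = -8.5 + 2·76 = 143.5; e = 143.2 − 143.5 = -0.3
T=77: Ĉ = -8.5 + 2·77 = 145.5; e = 143.7 − 145.5 = -1.8
T=78: Ĉ = -8.5 + 2·78 = 147.5; e = 145.8 − 147.5 = -1.7
T=91: Ĉ = -8.5 + 2·91 = 173.5; e = 172.9 − 173.5 = -0.6
T=98: Ĉ = -8.5 + 2·98 = 187.5; e = 189.3 − 187.5 = 1.8
SSE = 1.96 + 2.56 + 5.76 + 0.09 + 3.24 + 2.89 + 0.36 + 3.24 = 20.1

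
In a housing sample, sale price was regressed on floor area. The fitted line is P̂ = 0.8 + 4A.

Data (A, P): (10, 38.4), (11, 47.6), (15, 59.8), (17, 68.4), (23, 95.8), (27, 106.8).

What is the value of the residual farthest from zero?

r = 3

A=10: P̂ = 0.8 + 4·10 = 40.8; r = 38.4 − 40.8 = -2.4
A=11: P̂ = 0.8 + 4·11 = 44.8; r = 47.6 − 44.8 = 2.8
A=15: P̂ = 0.8 + 4·15 = 60.8; r = 59.8 − 60.8 = -1
A=17: P̂ = 0.8 + 4·17 = 68.8; r = 68.4 − 68.8 = -0.4
A=23: P̂ = 0.8 + 4·23 = 92.8; r = 95.8 − 92.8 = 3
A=27: P̂ = 0.8 + 4·27 = 108.8; r = 106.8 − 108.8 = -2
Largest |r| is 3 at A = 23, residual 3.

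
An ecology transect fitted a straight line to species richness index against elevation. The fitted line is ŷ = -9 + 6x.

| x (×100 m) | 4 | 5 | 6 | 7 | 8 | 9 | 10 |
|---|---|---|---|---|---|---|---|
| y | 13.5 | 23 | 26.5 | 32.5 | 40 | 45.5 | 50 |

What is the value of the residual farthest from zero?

r = 2

x=4: ŷ = -9 + 6·4 = 15; r = 13.5 − 15 = -1.5
x=5: ŷ = -9 + 6·5 = 21; r = 23 − 21 = 2
x=6: ŷ = -9 + 6·6 = 27; r = 26.5 − 27 = -0.5
x=7: ŷ = -9 + 6·7 = 33; r = 32.5 − 33 = -0.5
x=8: ŷ = -9 + 6·8 = 39; r = 40 − 39 = 1
x=9: ŷ = -9 + 6·9 = 45; r = 45.5 − 45 = 0.5
x=10: ŷ = -9 + 6·10 = 51; r = 50 − 51 = -1
Largest |r| is 2 at x = 5, residual 2.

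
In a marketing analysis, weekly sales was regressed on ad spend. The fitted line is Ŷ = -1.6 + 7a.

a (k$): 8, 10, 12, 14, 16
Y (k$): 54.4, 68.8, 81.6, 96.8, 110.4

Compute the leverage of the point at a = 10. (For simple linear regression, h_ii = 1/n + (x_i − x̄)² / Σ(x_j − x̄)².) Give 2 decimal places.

h = 0.30

ā = (8 + 10 + 12 + 14 + 16)/5 = 12
Σ(a − ā)² = 16 + 4 + 0 + 4 + 16 = 40
h = 1/5 + (-2)²/40 = 0.2 + 0.1 = 0.30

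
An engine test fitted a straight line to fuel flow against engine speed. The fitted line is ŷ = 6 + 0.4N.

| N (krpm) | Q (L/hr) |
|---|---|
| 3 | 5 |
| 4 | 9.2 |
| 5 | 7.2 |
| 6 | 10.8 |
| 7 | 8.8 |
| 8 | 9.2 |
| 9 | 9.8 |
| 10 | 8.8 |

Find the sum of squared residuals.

N=3: ŷ = 6 + 0.4·3 = 7.2; r = 5 − 7.2 = -2.2
N=4: ŷ = 6 + 0.4·4 = 7.6; r = 9.2 − 7.6 = 1.6
N=5: ŷ = 6 + 0.4·5 = 8; r = 7.2 − 8 = -0.8
N=6: ŷ = 6 + 0.4·6 = 8.4; r = 10.8 − 8.4 = 2.4
N=7: ŷ = 6 + 0.4·7 = 8.8; r = 8.8 − 8.8 = 0
N=8: ŷ = 6 + 0.4·8 = 9.2; r = 9.2 − 9.2 = 0
N=9: ŷ = 6 + 0.4·9 = 9.6; r = 9.8 − 9.6 = 0.2
N=10: ŷ = 6 + 0.4·10 = 10; r = 8.8 − 10 = -1.2
SSE = 4.84 + 2.56 + 0.64 + 5.76 + 0 + 0 + 0.04 + 1.44 = 15.28

SSE = 15.28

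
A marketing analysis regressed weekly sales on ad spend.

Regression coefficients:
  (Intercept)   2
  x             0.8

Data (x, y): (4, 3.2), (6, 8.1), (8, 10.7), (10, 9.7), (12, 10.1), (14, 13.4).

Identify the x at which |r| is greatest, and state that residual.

x = 8, r = 2.3

x=4: ŷ = 2 + 0.8·4 = 5.2; r = 3.2 − 5.2 = -2
x=6: ŷ = 2 + 0.8·6 = 6.8; r = 8.1 − 6.8 = 1.3
x=8: ŷ = 2 + 0.8·8 = 8.4; r = 10.7 − 8.4 = 2.3
x=10: ŷ = 2 + 0.8·10 = 10; r = 9.7 − 10 = -0.3
x=12: ŷ = 2 + 0.8·12 = 11.6; r = 10.1 − 11.6 = -1.5
x=14: ŷ = 2 + 0.8·14 = 13.2; r = 13.4 − 13.2 = 0.2
Largest |r| is 2.3 at x = 8, residual 2.3.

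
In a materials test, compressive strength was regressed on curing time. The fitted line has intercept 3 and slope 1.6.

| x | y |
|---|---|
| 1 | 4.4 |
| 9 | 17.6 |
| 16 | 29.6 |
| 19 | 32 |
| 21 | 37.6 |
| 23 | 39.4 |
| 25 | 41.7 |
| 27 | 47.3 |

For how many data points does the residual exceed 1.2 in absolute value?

2

x=1: ŷ = 3 + 1.6·1 = 4.6; e = 4.4 − 4.6 = -0.2
x=9: ŷ = 3 + 1.6·9 = 17.4; e = 17.6 − 17.4 = 0.2
x=16: ŷ = 3 + 1.6·16 = 28.6; e = 29.6 − 28.6 = 1
x=19: ŷ = 3 + 1.6·19 = 33.4; e = 32 − 33.4 = -1.4
x=21: ŷ = 3 + 1.6·21 = 36.6; e = 37.6 − 36.6 = 1
x=23: ŷ = 3 + 1.6·23 = 39.8; e = 39.4 − 39.8 = -0.4
x=25: ŷ = 3 + 1.6·25 = 43; e = 41.7 − 43 = -1.3
x=27: ŷ = 3 + 1.6·27 = 46.2; e = 47.3 − 46.2 = 1.1
|e| > 1.2: x=19 (|e|=1.4), x=25 (|e|=1.3) → 2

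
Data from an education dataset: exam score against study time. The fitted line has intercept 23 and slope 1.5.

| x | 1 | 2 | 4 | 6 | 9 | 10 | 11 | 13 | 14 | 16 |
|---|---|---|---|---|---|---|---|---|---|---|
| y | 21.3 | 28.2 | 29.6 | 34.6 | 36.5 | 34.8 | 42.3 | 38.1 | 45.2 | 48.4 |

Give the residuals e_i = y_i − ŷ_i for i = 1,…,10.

x=1: ŷ = 23 + 1.5·1 = 24.5; e = 21.3 − 24.5 = -3.2
x=2: ŷ = 23 + 1.5·2 = 26; e = 28.2 − 26 = 2.2
x=4: ŷ = 23 + 1.5·4 = 29; e = 29.6 − 29 = 0.6
x=6: ŷ = 23 + 1.5·6 = 32; e = 34.6 − 32 = 2.6
x=9: ŷ = 23 + 1.5·9 = 36.5; e = 36.5 − 36.5 = 0
x=10: ŷ = 23 + 1.5·10 = 38; e = 34.8 − 38 = -3.2
x=11: ŷ = 23 + 1.5·11 = 39.5; e = 42.3 − 39.5 = 2.8
x=13: ŷ = 23 + 1.5·13 = 42.5; e = 38.1 − 42.5 = -4.4
x=14: ŷ = 23 + 1.5·14 = 44; e = 45.2 − 44 = 1.2
x=16: ŷ = 23 + 1.5·16 = 47; e = 48.4 − 47 = 1.4

-3.2, 2.2, 0.6, 2.6, 0, -3.2, 2.8, -4.4, 1.2, 1.4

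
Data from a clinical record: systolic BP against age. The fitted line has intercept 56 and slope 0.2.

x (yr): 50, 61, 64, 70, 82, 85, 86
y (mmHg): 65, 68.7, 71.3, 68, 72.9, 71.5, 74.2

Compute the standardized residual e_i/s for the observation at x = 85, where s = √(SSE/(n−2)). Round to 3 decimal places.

-0.866

x=50: ŷ = 56 + 0.2·50 = 66; e = 65 − 66 = -1
x=61: ŷ = 56 + 0.2·61 = 68.2; e = 68.7 − 68.2 = 0.5
x=64: ŷ = 56 + 0.2·64 = 68.8; e = 71.3 − 68.8 = 2.5
x=70: ŷ = 56 + 0.2·70 = 70; e = 68 − 70 = -2
x=82: ŷ = 56 + 0.2·82 = 72.4; e = 72.9 − 72.4 = 0.5
x=85: ŷ = 56 + 0.2·85 = 73; e = 71.5 − 73 = -1.5
x=86: ŷ = 56 + 0.2·86 = 73.2; e = 74.2 − 73.2 = 1
SSE = 1 + 0.25 + 6.25 + 4 + 0.25 + 2.25 + 1 = 15
s = √(15/5) = 1.73205
e/s = -1.5 / 1.73205 = -0.866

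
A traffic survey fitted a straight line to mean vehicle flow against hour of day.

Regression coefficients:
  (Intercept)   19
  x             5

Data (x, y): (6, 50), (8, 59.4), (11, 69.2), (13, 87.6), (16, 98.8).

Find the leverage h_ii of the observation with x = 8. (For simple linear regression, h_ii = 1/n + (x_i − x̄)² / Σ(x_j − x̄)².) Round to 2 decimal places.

h = 0.32

x̄ = (6 + 8 + 11 + 13 + 16)/5 = 10.8
Σ(x − x̄)² = 23.04 + 7.84 + 0.04 + 4.84 + 27.04 = 62.8
h = 1/5 + (-2.8)²/62.8 = 0.2 + 0.124841 = 0.32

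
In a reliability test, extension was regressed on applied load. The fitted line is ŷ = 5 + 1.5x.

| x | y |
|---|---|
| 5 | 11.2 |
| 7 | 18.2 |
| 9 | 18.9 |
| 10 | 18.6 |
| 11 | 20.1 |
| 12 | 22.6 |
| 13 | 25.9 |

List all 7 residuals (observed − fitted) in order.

-1.3, 2.7, 0.4, -1.4, -1.4, -0.4, 1.4

x=5: ŷ = 5 + 1.5·5 = 12.5; r = 11.2 − 12.5 = -1.3
x=7: ŷ = 5 + 1.5·7 = 15.5; r = 18.2 − 15.5 = 2.7
x=9: ŷ = 5 + 1.5·9 = 18.5; r = 18.9 − 18.5 = 0.4
x=10: ŷ = 5 + 1.5·10 = 20; r = 18.6 − 20 = -1.4
x=11: ŷ = 5 + 1.5·11 = 21.5; r = 20.1 − 21.5 = -1.4
x=12: ŷ = 5 + 1.5·12 = 23; r = 22.6 − 23 = -0.4
x=13: ŷ = 5 + 1.5·13 = 24.5; r = 25.9 − 24.5 = 1.4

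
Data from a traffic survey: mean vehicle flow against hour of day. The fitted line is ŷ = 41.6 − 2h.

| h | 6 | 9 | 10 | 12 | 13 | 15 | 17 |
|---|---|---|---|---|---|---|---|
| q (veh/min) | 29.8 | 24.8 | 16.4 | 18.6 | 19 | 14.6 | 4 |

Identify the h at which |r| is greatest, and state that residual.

h = 10, r = -5.2

h=6: ŷ = 41.6 − 2·6 = 29.6; r = 29.8 − 29.6 = 0.2
h=9: ŷ = 41.6 − 2·9 = 23.6; r = 24.8 − 23.6 = 1.2
h=10: ŷ = 41.6 − 2·10 = 21.6; r = 16.4 − 21.6 = -5.2
h=12: ŷ = 41.6 − 2·12 = 17.6; r = 18.6 − 17.6 = 1
h=13: ŷ = 41.6 − 2·13 = 15.6; r = 19 − 15.6 = 3.4
h=15: ŷ = 41.6 − 2·15 = 11.6; r = 14.6 − 11.6 = 3
h=17: ŷ = 41.6 − 2·17 = 7.6; r = 4 − 7.6 = -3.6
Largest |r| is 5.2 at h = 10, residual -5.2.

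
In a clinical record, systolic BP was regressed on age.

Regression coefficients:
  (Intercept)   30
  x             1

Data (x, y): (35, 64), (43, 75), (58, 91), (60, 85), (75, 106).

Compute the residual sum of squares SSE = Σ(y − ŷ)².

x=35: ŷ = 30 + 35 = 65; r = 64 − 65 = -1
x=43: ŷ = 30 + 43 = 73; r = 75 − 73 = 2
x=58: ŷ = 30 + 58 = 88; r = 91 − 88 = 3
x=60: ŷ = 30 + 60 = 90; r = 85 − 90 = -5
x=75: ŷ = 30 + 75 = 105; r = 106 − 105 = 1
SSE = 1 + 4 + 9 + 25 + 1 = 40

SSE = 40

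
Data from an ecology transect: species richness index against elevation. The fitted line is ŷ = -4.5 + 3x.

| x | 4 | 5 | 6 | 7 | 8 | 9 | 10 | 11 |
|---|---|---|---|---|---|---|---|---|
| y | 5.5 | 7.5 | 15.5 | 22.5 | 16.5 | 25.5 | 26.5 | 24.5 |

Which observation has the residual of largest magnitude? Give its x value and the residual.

x = 7, e = 6

x=4: ŷ = -4.5 + 3·4 = 7.5; e = 5.5 − 7.5 = -2
x=5: ŷ = -4.5 + 3·5 = 10.5; e = 7.5 − 10.5 = -3
x=6: ŷ = -4.5 + 3·6 = 13.5; e = 15.5 − 13.5 = 2
x=7: ŷ = -4.5 + 3·7 = 16.5; e = 22.5 − 16.5 = 6
x=8: ŷ = -4.5 + 3·8 = 19.5; e = 16.5 − 19.5 = -3
x=9: ŷ = -4.5 + 3·9 = 22.5; e = 25.5 − 22.5 = 3
x=10: ŷ = -4.5 + 3·10 = 25.5; e = 26.5 − 25.5 = 1
x=11: ŷ = -4.5 + 3·11 = 28.5; e = 24.5 − 28.5 = -4
Largest |e| is 6 at x = 7, residual 6.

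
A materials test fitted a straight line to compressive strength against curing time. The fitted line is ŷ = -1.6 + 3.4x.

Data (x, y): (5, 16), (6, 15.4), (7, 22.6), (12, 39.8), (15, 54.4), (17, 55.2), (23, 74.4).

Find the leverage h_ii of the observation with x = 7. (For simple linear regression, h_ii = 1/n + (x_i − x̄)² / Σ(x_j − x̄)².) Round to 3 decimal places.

x̄ = (5 + 6 + 7 + 12 + 15 + 17 + 23)/7 = 12.1429
Σ(x − x̄)² = 51.0204 + 37.7347 + 26.449 + 0.0204082 + 8.16327 + 23.5918 + 117.878 = 264.857
h = 1/7 + (-5.14286)²/264.857 = 0.142857 + 0.0998613 = 0.243

h = 0.243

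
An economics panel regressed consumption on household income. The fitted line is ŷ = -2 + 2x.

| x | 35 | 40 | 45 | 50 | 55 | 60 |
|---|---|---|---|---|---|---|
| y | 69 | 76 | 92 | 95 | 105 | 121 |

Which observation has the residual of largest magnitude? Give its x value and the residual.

x=35: ŷ = -2 + 2·35 = 68; e = 69 − 68 = 1
x=40: ŷ = -2 + 2·40 = 78; e = 76 − 78 = -2
x=45: ŷ = -2 + 2·45 = 88; e = 92 − 88 = 4
x=50: ŷ = -2 + 2·50 = 98; e = 95 − 98 = -3
x=55: ŷ = -2 + 2·55 = 108; e = 105 − 108 = -3
x=60: ŷ = -2 + 2·60 = 118; e = 121 − 118 = 3
Largest |e| is 4 at x = 45, residual 4.

x = 45, e = 4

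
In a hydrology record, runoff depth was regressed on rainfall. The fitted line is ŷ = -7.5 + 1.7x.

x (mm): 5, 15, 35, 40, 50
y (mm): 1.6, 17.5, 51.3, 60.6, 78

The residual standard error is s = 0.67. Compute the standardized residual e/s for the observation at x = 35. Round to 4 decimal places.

ŷ = -7.5 + 1.7·35 = 52
e = 51.3 − 52 = -0.7
e/s = -0.7 / 0.67 = -1.0448

-1.0448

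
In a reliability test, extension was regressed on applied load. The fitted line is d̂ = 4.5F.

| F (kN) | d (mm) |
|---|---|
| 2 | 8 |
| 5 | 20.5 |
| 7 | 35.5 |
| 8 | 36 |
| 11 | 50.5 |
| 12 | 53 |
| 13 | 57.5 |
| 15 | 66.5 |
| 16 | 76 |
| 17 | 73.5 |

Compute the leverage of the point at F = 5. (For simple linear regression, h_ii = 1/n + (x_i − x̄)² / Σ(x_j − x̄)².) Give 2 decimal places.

F̄ = (2 + 5 + 7 + 8 + 11 + 12 + 13 + 15 + 16 + 17)/10 = 10.6
Σ(F − F̄)² = 73.96 + 31.36 + 12.96 + 6.76 + 0.16 + 1.96 + 5.76 + 19.36 + 29.16 + 40.96 = 222.4
h = 1/10 + (-5.6)²/222.4 = 0.1 + 0.141007 = 0.24

h = 0.24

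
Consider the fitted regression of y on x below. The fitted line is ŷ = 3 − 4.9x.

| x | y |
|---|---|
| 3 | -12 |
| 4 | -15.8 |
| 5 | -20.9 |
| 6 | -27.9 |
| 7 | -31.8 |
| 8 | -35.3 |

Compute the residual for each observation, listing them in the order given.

x=3: ŷ = 3 − 4.9·3 = -11.7; e = -12 − (-11.7) = -0.3
x=4: ŷ = 3 − 4.9·4 = -16.6; e = -15.8 − (-16.6) = 0.8
x=5: ŷ = 3 − 4.9·5 = -21.5; e = -20.9 − (-21.5) = 0.6
x=6: ŷ = 3 − 4.9·6 = -26.4; e = -27.9 − (-26.4) = -1.5
x=7: ŷ = 3 − 4.9·7 = -31.3; e = -31.8 − (-31.3) = -0.5
x=8: ŷ = 3 − 4.9·8 = -36.2; e = -35.3 − (-36.2) = 0.9

-0.3, 0.8, 0.6, -1.5, -0.5, 0.9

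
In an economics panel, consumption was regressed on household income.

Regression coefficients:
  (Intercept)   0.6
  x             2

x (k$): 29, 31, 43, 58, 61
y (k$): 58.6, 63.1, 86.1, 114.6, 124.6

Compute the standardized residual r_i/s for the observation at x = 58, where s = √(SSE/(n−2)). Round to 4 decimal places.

x=29: ŷ = 0.6 + 2·29 = 58.6; r = 58.6 − 58.6 = 0
x=31: ŷ = 0.6 + 2·31 = 62.6; r = 63.1 − 62.6 = 0.5
x=43: ŷ = 0.6 + 2·43 = 86.6; r = 86.1 − 86.6 = -0.5
x=58: ŷ = 0.6 + 2·58 = 116.6; r = 114.6 − 116.6 = -2
x=61: ŷ = 0.6 + 2·61 = 122.6; r = 124.6 − 122.6 = 2
SSE = 0 + 0.25 + 0.25 + 4 + 4 = 8.5
s = √(8.5/3) = 1.68325
r/s = -2 / 1.68325 = -1.1882

-1.1882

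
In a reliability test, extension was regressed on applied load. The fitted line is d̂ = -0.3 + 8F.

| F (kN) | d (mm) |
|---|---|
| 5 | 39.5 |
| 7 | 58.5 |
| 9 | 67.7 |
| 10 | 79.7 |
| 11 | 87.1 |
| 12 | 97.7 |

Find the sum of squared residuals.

F=5: d̂ = -0.3 + 8·5 = 39.7; e = 39.5 − 39.7 = -0.2
F=7: d̂ = -0.3 + 8·7 = 55.7; e = 58.5 − 55.7 = 2.8
F=9: d̂ = -0.3 + 8·9 = 71.7; e = 67.7 − 71.7 = -4
F=10: d̂ = -0.3 + 8·10 = 79.7; e = 79.7 − 79.7 = 0
F=11: d̂ = -0.3 + 8·11 = 87.7; e = 87.1 − 87.7 = -0.6
F=12: d̂ = -0.3 + 8·12 = 95.7; e = 97.7 − 95.7 = 2
SSE = 0.04 + 7.84 + 16 + 0 + 0.36 + 4 = 28.24

SSE = 28.24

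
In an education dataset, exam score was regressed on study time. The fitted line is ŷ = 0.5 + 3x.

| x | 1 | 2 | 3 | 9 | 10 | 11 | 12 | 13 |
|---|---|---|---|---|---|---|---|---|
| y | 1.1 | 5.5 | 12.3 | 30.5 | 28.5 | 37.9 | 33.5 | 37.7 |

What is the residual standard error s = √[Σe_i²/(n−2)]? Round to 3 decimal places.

s = 3.141

x=1: ŷ = 0.5 + 3·1 = 3.5; e = 1.1 − 3.5 = -2.4
x=2: ŷ = 0.5 + 3·2 = 6.5; e = 5.5 − 6.5 = -1
x=3: ŷ = 0.5 + 3·3 = 9.5; e = 12.3 − 9.5 = 2.8
x=9: ŷ = 0.5 + 3·9 = 27.5; e = 30.5 − 27.5 = 3
x=10: ŷ = 0.5 + 3·10 = 30.5; e = 28.5 − 30.5 = -2
x=11: ŷ = 0.5 + 3·11 = 33.5; e = 37.9 − 33.5 = 4.4
x=12: ŷ = 0.5 + 3·12 = 36.5; e = 33.5 − 36.5 = -3
x=13: ŷ = 0.5 + 3·13 = 39.5; e = 37.7 − 39.5 = -1.8
SSE = 5.76 + 1 + 7.84 + 9 + 4 + 19.36 + 9 + 3.24 = 59.2
s = √(59.2/6) = √9.86667 ≈ 3.141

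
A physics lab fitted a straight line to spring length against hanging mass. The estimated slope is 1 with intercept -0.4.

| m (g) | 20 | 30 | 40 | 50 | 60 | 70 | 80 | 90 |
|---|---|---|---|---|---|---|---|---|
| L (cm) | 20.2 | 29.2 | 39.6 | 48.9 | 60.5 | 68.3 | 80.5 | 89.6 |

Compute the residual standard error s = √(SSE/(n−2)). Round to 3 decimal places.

s = 0.849

m=20: L̂ = -0.4 + 20 = 19.6; r = 20.2 − 19.6 = 0.6
m=30: L̂ = -0.4 + 30 = 29.6; r = 29.2 − 29.6 = -0.4
m=40: L̂ = -0.4 + 40 = 39.6; r = 39.6 − 39.6 = 0
m=50: L̂ = -0.4 + 50 = 49.6; r = 48.9 − 49.6 = -0.7
m=60: L̂ = -0.4 + 60 = 59.6; r = 60.5 − 59.6 = 0.9
m=70: L̂ = -0.4 + 70 = 69.6; r = 68.3 − 69.6 = -1.3
m=80: L̂ = -0.4 + 80 = 79.6; r = 80.5 − 79.6 = 0.9
m=90: L̂ = -0.4 + 90 = 89.6; r = 89.6 − 89.6 = 0
SSE = 0.36 + 0.16 + 0 + 0.49 + 0.81 + 1.69 + 0.81 + 0 = 4.32
s = √(4.32/6) = √0.72 ≈ 0.849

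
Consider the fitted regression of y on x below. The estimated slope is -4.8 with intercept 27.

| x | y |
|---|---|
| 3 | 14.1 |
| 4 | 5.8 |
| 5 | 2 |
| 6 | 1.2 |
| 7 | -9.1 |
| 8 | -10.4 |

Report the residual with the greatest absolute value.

x=3: ŷ = 27 − 4.8·3 = 12.6; r = 14.1 − 12.6 = 1.5
x=4: ŷ = 27 − 4.8·4 = 7.8; r = 5.8 − 7.8 = -2
x=5: ŷ = 27 − 4.8·5 = 3; r = 2 − 3 = -1
x=6: ŷ = 27 − 4.8·6 = -1.8; r = 1.2 − (-1.8) = 3
x=7: ŷ = 27 − 4.8·7 = -6.6; r = -9.1 − (-6.6) = -2.5
x=8: ŷ = 27 − 4.8·8 = -11.4; r = -10.4 − (-11.4) = 1
Largest |r| is 3 at x = 6, residual 3.

r = 3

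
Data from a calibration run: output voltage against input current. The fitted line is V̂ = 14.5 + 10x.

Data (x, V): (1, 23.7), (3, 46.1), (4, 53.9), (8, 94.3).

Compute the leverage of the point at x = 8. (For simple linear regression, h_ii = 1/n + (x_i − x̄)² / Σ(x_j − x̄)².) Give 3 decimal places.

h = 0.865

x̄ = (1 + 3 + 4 + 8)/4 = 4
Σ(x − x̄)² = 9 + 1 + 0 + 16 = 26
h = 1/4 + (4)²/26 = 0.25 + 0.615385 = 0.865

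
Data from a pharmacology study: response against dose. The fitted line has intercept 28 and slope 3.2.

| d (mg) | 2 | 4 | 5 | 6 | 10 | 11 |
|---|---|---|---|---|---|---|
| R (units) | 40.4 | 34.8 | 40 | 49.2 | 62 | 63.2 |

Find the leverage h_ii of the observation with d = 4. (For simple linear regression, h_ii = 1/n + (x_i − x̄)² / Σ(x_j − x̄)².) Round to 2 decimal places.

h = 0.26

d̄ = (2 + 4 + 5 + 6 + 10 + 11)/6 = 6.33333
Σ(d − d̄)² = 18.7778 + 5.44444 + 1.77778 + 0.111111 + 13.4444 + 21.7778 = 61.3333
h = 1/6 + (-2.33333)²/61.3333 = 0.166667 + 0.0887681 = 0.26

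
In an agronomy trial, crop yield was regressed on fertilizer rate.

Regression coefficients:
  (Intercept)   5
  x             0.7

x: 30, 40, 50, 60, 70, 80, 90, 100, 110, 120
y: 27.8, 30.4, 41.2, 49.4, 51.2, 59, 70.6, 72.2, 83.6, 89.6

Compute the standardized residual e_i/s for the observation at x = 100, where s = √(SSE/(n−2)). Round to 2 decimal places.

-1.16

x=30: ŷ = 5 + 0.7·30 = 26; e = 27.8 − 26 = 1.8
x=40: ŷ = 5 + 0.7·40 = 33; e = 30.4 − 33 = -2.6
x=50: ŷ = 5 + 0.7·50 = 40; e = 41.2 − 40 = 1.2
x=60: ŷ = 5 + 0.7·60 = 47; e = 49.4 − 47 = 2.4
x=70: ŷ = 5 + 0.7·70 = 54; e = 51.2 − 54 = -2.8
x=80: ŷ = 5 + 0.7·80 = 61; e = 59 − 61 = -2
x=90: ŷ = 5 + 0.7·90 = 68; e = 70.6 − 68 = 2.6
x=100: ŷ = 5 + 0.7·100 = 75; e = 72.2 − 75 = -2.8
x=110: ŷ = 5 + 0.7·110 = 82; e = 83.6 − 82 = 1.6
x=120: ŷ = 5 + 0.7·120 = 89; e = 89.6 − 89 = 0.6
SSE = 3.24 + 6.76 + 1.44 + 5.76 + 7.84 + 4 + 6.76 + 7.84 + 2.56 + 0.36 = 46.56
s = √(46.56/8) = 2.41247
e/s = -2.8 / 2.41247 = -1.16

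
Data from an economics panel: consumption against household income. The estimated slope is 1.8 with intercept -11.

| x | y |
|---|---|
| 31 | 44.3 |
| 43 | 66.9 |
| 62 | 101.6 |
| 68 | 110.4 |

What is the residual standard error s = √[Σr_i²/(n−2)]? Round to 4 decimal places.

s = 1.1180

x=31: ŷ = -11 + 1.8·31 = 44.8; r = 44.3 − 44.8 = -0.5
x=43: ŷ = -11 + 1.8·43 = 66.4; r = 66.9 − 66.4 = 0.5
x=62: ŷ = -11 + 1.8·62 = 100.6; r = 101.6 − 100.6 = 1
x=68: ŷ = -11 + 1.8·68 = 111.4; r = 110.4 − 111.4 = -1
SSE = 0.25 + 0.25 + 1 + 1 = 2.5
s = √(2.5/2) = √1.25 ≈ 1.1180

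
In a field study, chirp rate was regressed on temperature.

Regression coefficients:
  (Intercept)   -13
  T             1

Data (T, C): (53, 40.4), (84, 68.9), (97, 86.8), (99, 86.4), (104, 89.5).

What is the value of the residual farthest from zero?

T=53: ŷ = -13 + 53 = 40; e = 40.4 − 40 = 0.4
T=84: ŷ = -13 + 84 = 71; e = 68.9 − 71 = -2.1
T=97: ŷ = -13 + 97 = 84; e = 86.8 − 84 = 2.8
T=99: ŷ = -13 + 99 = 86; e = 86.4 − 86 = 0.4
T=104: ŷ = -13 + 104 = 91; e = 89.5 − 91 = -1.5
Largest |e| is 2.8 at T = 97, residual 2.8.

e = 2.8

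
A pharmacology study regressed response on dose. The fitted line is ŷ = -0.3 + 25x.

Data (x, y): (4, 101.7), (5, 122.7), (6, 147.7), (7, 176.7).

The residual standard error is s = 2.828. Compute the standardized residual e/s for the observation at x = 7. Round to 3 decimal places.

0.707

ŷ = -0.3 + 25·7 = 174.7
e = 176.7 − 174.7 = 2
e/s = 2 / 2.828 = 0.707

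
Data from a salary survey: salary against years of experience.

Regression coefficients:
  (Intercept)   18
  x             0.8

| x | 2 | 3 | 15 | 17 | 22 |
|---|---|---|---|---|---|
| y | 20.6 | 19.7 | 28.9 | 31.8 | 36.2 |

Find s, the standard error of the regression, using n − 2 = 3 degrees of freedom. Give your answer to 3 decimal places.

x=2: ŷ = 18 + 0.8·2 = 19.6; r = 20.6 − 19.6 = 1
x=3: ŷ = 18 + 0.8·3 = 20.4; r = 19.7 − 20.4 = -0.7
x=15: ŷ = 18 + 0.8·15 = 30; r = 28.9 − 30 = -1.1
x=17: ŷ = 18 + 0.8·17 = 31.6; r = 31.8 − 31.6 = 0.2
x=22: ŷ = 18 + 0.8·22 = 35.6; r = 36.2 − 35.6 = 0.6
SSE = 1 + 0.49 + 1.21 + 0.04 + 0.36 = 3.1
s = √(3.1/3) = √1.03333 ≈ 1.017

s = 1.017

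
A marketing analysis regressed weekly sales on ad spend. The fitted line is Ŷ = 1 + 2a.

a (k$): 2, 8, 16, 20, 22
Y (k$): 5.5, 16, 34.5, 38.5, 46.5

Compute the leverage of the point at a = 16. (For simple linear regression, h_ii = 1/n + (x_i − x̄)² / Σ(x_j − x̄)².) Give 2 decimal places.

ā = (2 + 8 + 16 + 20 + 22)/5 = 13.6
Σ(a − ā)² = 134.56 + 31.36 + 5.76 + 40.96 + 70.56 = 283.2
h = 1/5 + (2.4)²/283.2 = 0.2 + 0.020339 = 0.22

h = 0.22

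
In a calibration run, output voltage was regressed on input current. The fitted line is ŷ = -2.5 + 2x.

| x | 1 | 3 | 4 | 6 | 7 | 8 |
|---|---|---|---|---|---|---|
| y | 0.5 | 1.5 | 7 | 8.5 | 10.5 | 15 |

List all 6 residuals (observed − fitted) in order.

1, -2, 1.5, -1, -1, 1.5

x=1: ŷ = -2.5 + 2·1 = -0.5; e = 0.5 − (-0.5) = 1
x=3: ŷ = -2.5 + 2·3 = 3.5; e = 1.5 − 3.5 = -2
x=4: ŷ = -2.5 + 2·4 = 5.5; e = 7 − 5.5 = 1.5
x=6: ŷ = -2.5 + 2·6 = 9.5; e = 8.5 − 9.5 = -1
x=7: ŷ = -2.5 + 2·7 = 11.5; e = 10.5 − 11.5 = -1
x=8: ŷ = -2.5 + 2·8 = 13.5; e = 15 − 13.5 = 1.5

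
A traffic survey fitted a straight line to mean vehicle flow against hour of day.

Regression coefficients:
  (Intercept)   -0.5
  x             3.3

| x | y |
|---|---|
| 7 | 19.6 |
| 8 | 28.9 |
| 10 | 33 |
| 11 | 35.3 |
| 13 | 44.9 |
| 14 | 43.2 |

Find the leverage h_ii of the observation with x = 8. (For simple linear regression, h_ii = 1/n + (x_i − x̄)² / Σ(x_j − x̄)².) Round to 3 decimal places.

h = 0.333

x̄ = (7 + 8 + 10 + 11 + 13 + 14)/6 = 10.5
Σ(x − x̄)² = 12.25 + 6.25 + 0.25 + 0.25 + 6.25 + 12.25 = 37.5
h = 1/6 + (-2.5)²/37.5 = 0.166667 + 0.166667 = 0.333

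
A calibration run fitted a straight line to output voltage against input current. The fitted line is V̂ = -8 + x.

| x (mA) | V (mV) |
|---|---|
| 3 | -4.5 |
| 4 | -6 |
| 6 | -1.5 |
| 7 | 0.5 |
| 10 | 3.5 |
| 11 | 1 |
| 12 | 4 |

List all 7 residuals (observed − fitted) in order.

x=3: V̂ = -8 + 3 = -5; e = -4.5 − (-5) = 0.5
x=4: V̂ = -8 + 4 = -4; e = -6 − (-4) = -2
x=6: V̂ = -8 + 6 = -2; e = -1.5 − (-2) = 0.5
x=7: V̂ = -8 + 7 = -1; e = 0.5 − (-1) = 1.5
x=10: V̂ = -8 + 10 = 2; e = 3.5 − 2 = 1.5
x=11: V̂ = -8 + 11 = 3; e = 1 − 3 = -2
x=12: V̂ = -8 + 12 = 4; e = 4 − 4 = 0

0.5, -2, 0.5, 1.5, 1.5, -2, 0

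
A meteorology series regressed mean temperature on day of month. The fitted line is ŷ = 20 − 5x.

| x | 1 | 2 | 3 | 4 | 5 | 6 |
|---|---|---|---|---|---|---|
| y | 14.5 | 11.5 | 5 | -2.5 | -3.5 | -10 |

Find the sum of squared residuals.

SSE = 11

x=1: ŷ = 20 − 5·1 = 15; r = 14.5 − 15 = -0.5
x=2: ŷ = 20 − 5·2 = 10; r = 11.5 − 10 = 1.5
x=3: ŷ = 20 − 5·3 = 5; r = 5 − 5 = 0
x=4: ŷ = 20 − 5·4 = 0; r = -2.5 − 0 = -2.5
x=5: ŷ = 20 − 5·5 = -5; r = -3.5 − (-5) = 1.5
x=6: ŷ = 20 − 5·6 = -10; r = -10 − (-10) = 0
SSE = 0.25 + 2.25 + 0 + 6.25 + 2.25 + 0 = 11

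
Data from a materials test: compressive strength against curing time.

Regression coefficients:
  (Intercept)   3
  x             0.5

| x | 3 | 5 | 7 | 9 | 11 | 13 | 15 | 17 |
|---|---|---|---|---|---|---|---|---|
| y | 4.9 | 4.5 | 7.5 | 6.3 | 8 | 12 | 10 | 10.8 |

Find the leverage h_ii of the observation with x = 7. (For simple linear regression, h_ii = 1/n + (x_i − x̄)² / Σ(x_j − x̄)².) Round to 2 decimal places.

h = 0.18

x̄ = (3 + 5 + 7 + 9 + 11 + 13 + 15 + 17)/8 = 10
Σ(x − x̄)² = 49 + 25 + 9 + 1 + 1 + 9 + 25 + 49 = 168
h = 1/8 + (-3)²/168 = 0.125 + 0.0535714 = 0.18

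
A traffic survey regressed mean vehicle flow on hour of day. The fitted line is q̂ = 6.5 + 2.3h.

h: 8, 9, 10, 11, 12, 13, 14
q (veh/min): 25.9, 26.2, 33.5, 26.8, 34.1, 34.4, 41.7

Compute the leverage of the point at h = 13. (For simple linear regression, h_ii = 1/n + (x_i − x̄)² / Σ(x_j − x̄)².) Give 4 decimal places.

h̄ = (8 + 9 + 10 + 11 + 12 + 13 + 14)/7 = 11
Σ(h − h̄)² = 9 + 4 + 1 + 0 + 1 + 4 + 9 = 28
h = 1/7 + (2)²/28 = 0.142857 + 0.142857 = 0.2857

h = 0.2857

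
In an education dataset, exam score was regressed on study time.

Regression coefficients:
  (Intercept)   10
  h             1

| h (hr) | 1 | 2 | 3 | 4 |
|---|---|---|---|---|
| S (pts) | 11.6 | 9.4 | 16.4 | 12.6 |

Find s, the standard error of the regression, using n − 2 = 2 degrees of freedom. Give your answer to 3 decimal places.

h=1: Ŝ = 10 + 1 = 11; e = 11.6 − 11 = 0.6
h=2: Ŝ = 10 + 2 = 12; e = 9.4 − 12 = -2.6
h=3: Ŝ = 10 + 3 = 13; e = 16.4 − 13 = 3.4
h=4: Ŝ = 10 + 4 = 14; e = 12.6 − 14 = -1.4
SSE = 0.36 + 6.76 + 11.56 + 1.96 = 20.64
s = √(20.64/2) = √10.32 ≈ 3.212

s = 3.212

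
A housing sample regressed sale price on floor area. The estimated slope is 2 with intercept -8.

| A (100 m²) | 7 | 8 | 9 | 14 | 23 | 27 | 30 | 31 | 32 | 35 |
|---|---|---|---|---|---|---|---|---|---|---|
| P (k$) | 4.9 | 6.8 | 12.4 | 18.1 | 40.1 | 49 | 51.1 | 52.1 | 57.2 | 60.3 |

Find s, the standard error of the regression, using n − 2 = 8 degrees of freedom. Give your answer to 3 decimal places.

A=7: P̂ = -8 + 2·7 = 6; e = 4.9 − 6 = -1.1
A=8: P̂ = -8 + 2·8 = 8; e = 6.8 − 8 = -1.2
A=9: P̂ = -8 + 2·9 = 10; e = 12.4 − 10 = 2.4
A=14: P̂ = -8 + 2·14 = 20; e = 18.1 − 20 = -1.9
A=23: P̂ = -8 + 2·23 = 38; e = 40.1 − 38 = 2.1
A=27: P̂ = -8 + 2·27 = 46; e = 49 − 46 = 3
A=30: P̂ = -8 + 2·30 = 52; e = 51.1 − 52 = -0.9
A=31: P̂ = -8 + 2·31 = 54; e = 52.1 − 54 = -1.9
A=32: P̂ = -8 + 2·32 = 56; e = 57.2 − 56 = 1.2
A=35: P̂ = -8 + 2·35 = 62; e = 60.3 − 62 = -1.7
SSE = 1.21 + 1.44 + 5.76 + 3.61 + 4.41 + 9 + 0.81 + 3.61 + 1.44 + 2.89 = 34.18
s = √(34.18/8) = √4.2725 ≈ 2.067

s = 2.067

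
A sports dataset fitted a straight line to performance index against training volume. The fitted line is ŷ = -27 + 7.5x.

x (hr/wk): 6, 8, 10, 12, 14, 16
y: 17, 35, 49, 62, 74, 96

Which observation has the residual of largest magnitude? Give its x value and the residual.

x = 14, r = -4

x=6: ŷ = -27 + 7.5·6 = 18; r = 17 − 18 = -1
x=8: ŷ = -27 + 7.5·8 = 33; r = 35 − 33 = 2
x=10: ŷ = -27 + 7.5·10 = 48; r = 49 − 48 = 1
x=12: ŷ = -27 + 7.5·12 = 63; r = 62 − 63 = -1
x=14: ŷ = -27 + 7.5·14 = 78; r = 74 − 78 = -4
x=16: ŷ = -27 + 7.5·16 = 93; r = 96 − 93 = 3
Largest |r| is 4 at x = 14, residual -4.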